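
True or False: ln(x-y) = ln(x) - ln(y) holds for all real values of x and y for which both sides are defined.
False.

Claim: ln(x-y) = ln(x) - ln(y).
Test a specific point where both sides are defined: x = 2, y = 1/2.
LHS = ln(x-y) ≈ 0.4055
RHS = ln(x) - ln(y) ≈ 1.3863
Since 0.4055 ≠ 1.3863, the equation fails at this point, so it cannot hold for all real values of x and y for which both sides are defined.
ln(x) - ln(y) = ln(x/y), not ln(x-y).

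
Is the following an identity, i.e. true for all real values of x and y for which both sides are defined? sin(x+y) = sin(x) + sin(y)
Claim: sin(x+y) = sin(x) + sin(y).
Test a specific point where both sides are defined: x = -π/2, y = π/4.
LHS = sin(x+y) ≈ -0.7071
RHS = sin(x) + sin(y) ≈ -0.2929
Since -0.7071 ≠ -0.2929, the equation fails at this point, so it cannot hold for all real values of x and y for which both sides are defined.
The correct expansion is sin(x+y) = sin(x)cos(y) + cos(x)sin(y); sine is not additive.

Conclusion: No, this is NOT an identity.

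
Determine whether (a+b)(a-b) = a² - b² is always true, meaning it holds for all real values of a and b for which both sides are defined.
Claim: (a+b)(a-b) = a² - b².
Reasoning: Expand: (a+b)(a-b) = a² - ab + ba - b² = a² - b² (the cross terms cancel).
So the two sides agree for all real values of a and b for which both sides are defined.

Conclusion: Yes, this is an identity.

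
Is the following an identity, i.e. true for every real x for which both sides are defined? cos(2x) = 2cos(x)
Claim: cos(2x) = 2cos(x).
Test a specific point where both sides are defined: x = -π/2.
LHS = cos(2x) ≈ -1.0000
RHS = 2cos(x) ≈ 0.0000
Since -1.0000 ≠ 0.0000, the equation fails at this point, so it cannot hold for every real x for which both sides are defined.
The correct double-angle formula is cos(2x) = cos²x - sin²x.

Conclusion: No, this is NOT an identity.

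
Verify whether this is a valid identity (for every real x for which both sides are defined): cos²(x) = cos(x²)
Claim: cos²(x) = cos(x²).
Test a specific point where both sides are defined: x = π.
LHS = cos²(x) ≈ 1.0000
RHS = cos(x²) ≈ -0.9027
Since 1.0000 ≠ -0.9027, the equation fails at this point, so it cannot hold for every real x for which both sides are defined.
cos²(x) means (cos x)², squaring the output; cos(x²) squares the input. These are different functions.

Conclusion: No, this is NOT an identity.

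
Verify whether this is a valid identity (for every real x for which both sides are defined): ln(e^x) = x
Yes, this is an identity.

Claim: ln(e^x) = x.
Reasoning: ln is the inverse of the exponential: ln(e^x) asks for the exponent p with e^p = e^x, and since e^p is one-to-one that exponent is p = x.
So the two sides agree for every real x for which both sides are defined.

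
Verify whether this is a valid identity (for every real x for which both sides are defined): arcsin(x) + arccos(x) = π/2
Claim: arcsin(x) + arccos(x) = π/2.
Reasoning: Both sides are defined for -1 ≤ x ≤ 1. Let θ = arcsin(x), so sin θ = x and θ ∈ [-π/2, π/2]. Then cos(π/2 - θ) = sin θ = x and π/2 - θ ∈ [0, π], which is exactly the range of arccos, so arccos(x) = π/2 - θ. Adding: arcsin(x) + arccos(x) = θ + (π/2 - θ) = π/2.
So the two sides agree for every real x for which both sides are defined.

Conclusion: Yes, this is an identity.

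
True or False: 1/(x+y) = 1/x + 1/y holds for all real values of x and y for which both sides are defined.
Claim: 1/(x+y) = 1/x + 1/y.
Test a specific point where both sides are defined: x = -1, y = -3.
LHS = 1/(x+y) ≈ -0.2500
RHS = 1/x + 1/y ≈ -1.3333
Since -0.2500 ≠ -1.3333, the equation fails at this point, so it cannot hold for all real values of x and y for which both sides are defined.
1/x + 1/y = (x+y)/(xy), which is not 1/(x+y).

Conclusion: False.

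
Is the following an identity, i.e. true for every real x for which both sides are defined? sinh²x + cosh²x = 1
Claim: sinh²x + cosh²x = 1.
Test a specific point where both sides are defined: x = 4.
LHS = sinh²x + cosh²x ≈ 1490.4792
RHS = 1 ≈ 1.0000
Since 1490.4792 ≠ 1.0000, the equation fails at this point, so it cannot hold for every real x for which both sides are defined.
The correct hyperbolic identity is cosh²x - sinh²x = 1 (a difference); the sum sinh²x + cosh²x equals cosh(2x).

Conclusion: No, this is NOT an identity.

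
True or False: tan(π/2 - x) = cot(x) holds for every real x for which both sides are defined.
Claim: tan(π/2 - x) = cot(x).
Reasoning: tan(π/2 - x) = sin(π/2 - x)/cos(π/2 - x) = cos(x)/sin(x) = cot(x), using the cofunction identities sin(π/2 - x) = cos(x) and cos(π/2 - x) = sin(x).
So the two sides agree for every real x for which both sides are defined.

Conclusion: True.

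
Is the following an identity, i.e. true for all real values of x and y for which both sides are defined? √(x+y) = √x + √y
No, this is NOT an identity.

Claim: √(x+y) = √x + √y.
Test a specific point where both sides are defined: x = 3, y = 4.
LHS = √(x+y) ≈ 2.6458
RHS = √x + √y ≈ 3.7321
Since 2.6458 ≠ 3.7321, the equation fails at this point, so it cannot hold for all real values of x and y for which both sides are defined.
Squaring the right side gives x + 2√(xy) + y, not x + y.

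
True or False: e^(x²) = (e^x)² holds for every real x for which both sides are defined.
False.

Claim: e^(x²) = (e^x)².
Test a specific point where both sides are defined: x = 1/2.
LHS = e^(x²) ≈ 1.2840
RHS = (e^x)² ≈ 2.7183
Since 1.2840 ≠ 2.7183, the equation fails at this point, so it cannot hold for every real x for which both sides are defined.
(e^x)² = e^(2x), and 2x ≠ x² in general.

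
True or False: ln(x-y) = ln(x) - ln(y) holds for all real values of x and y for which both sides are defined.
Claim: ln(x-y) = ln(x) - ln(y).
Test a specific point where both sides are defined: x = 5, y = 1.
LHS = ln(x-y) ≈ 1.3863
RHS = ln(x) - ln(y) ≈ 1.6094
Since 1.3863 ≠ 1.6094, the equation fails at this point, so it cannot hold for all real values of x and y for which both sides are defined.
ln(x) - ln(y) = ln(x/y), not ln(x-y).

Conclusion: False.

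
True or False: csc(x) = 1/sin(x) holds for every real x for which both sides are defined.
Claim: csc(x) = 1/sin(x).
Reasoning: csc(x) is by definition the reciprocal of sin(x), wherever sin(x) ≠ 0.
So the two sides agree for every real x for which both sides are defined.

Conclusion: True.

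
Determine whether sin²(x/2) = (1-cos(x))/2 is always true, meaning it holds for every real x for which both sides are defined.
Claim: sin²(x/2) = (1-cos(x))/2.
Reasoning: Use cos(2θ) = 1 - 2sin²θ with θ = x/2: cos(x) = 1 - 2sin²(x/2). Solving for sin²(x/2) gives (1 - cos(x))/2.
So the two sides agree for every real x for which both sides are defined.

Conclusion: Yes, this is an identity.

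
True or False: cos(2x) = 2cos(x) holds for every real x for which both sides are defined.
False.

Claim: cos(2x) = 2cos(x).
Test a specific point where both sides are defined: x = -π/2.
LHS = cos(2x) ≈ -1.0000
RHS = 2cos(x) ≈ 0.0000
Since -1.0000 ≠ 0.0000, the equation fails at this point, so it cannot hold for every real x for which both sides are defined.
The correct double-angle formula is cos(2x) = cos²x - sin²x.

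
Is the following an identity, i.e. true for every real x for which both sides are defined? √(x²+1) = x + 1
No, this is NOT an identity.

Claim: √(x²+1) = x + 1.
Test a specific point where both sides are defined: x = 1.
LHS = √(x²+1) ≈ 1.4142
RHS = x + 1 ≈ 2.0000
Since 1.4142 ≠ 2.0000, the equation fails at this point, so it cannot hold for every real x for which both sides are defined.
(x+1)² = x² + 2x + 1 ≠ x² + 1 unless x = 0.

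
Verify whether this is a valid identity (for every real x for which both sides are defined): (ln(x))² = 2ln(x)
No, this is NOT an identity.

Claim: (ln(x))² = 2ln(x).
Test a specific point where both sides are defined: x = 5.
LHS = (ln(x))² ≈ 2.5903
RHS = 2ln(x) ≈ 3.2189
Since 2.5903 ≠ 3.2189, the equation fails at this point, so it cannot hold for every real x for which both sides are defined.
2ln(x) equals ln(x²), which is not the same as (ln x)².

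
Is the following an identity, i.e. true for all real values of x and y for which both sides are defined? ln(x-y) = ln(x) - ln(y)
No, this is NOT an identity.

Claim: ln(x-y) = ln(x) - ln(y).
Test a specific point where both sides are defined: x = 5, y = 3.
LHS = ln(x-y) ≈ 0.6931
RHS = ln(x) - ln(y) ≈ 0.5108
Since 0.6931 ≠ 0.5108, the equation fails at this point, so it cannot hold for all real values of x and y for which both sides are defined.
ln(x) - ln(y) = ln(x/y), not ln(x-y).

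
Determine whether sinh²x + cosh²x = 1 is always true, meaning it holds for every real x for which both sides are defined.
Claim: sinh²x + cosh²x = 1.
Test a specific point where both sides are defined: x = 3/2.
LHS = sinh²x + cosh²x ≈ 10.0677
RHS = 1 ≈ 1.0000
Since 10.0677 ≠ 1.0000, the equation fails at this point, so it cannot hold for every real x for which both sides are defined.
The correct hyperbolic identity is cosh²x - sinh²x = 1 (a difference); the sum sinh²x + cosh²x equals cosh(2x).

Conclusion: No, this is NOT an identity.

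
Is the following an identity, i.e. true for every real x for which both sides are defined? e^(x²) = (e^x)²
No, this is NOT an identity.

Claim: e^(x²) = (e^x)².
Test a specific point where both sides are defined: x = 3.
LHS = e^(x²) ≈ 8103.0839
RHS = (e^x)² ≈ 403.4288
Since 8103.0839 ≠ 403.4288, the equation fails at this point, so it cannot hold for every real x for which both sides are defined.
(e^x)² = e^(2x), and 2x ≠ x² in general.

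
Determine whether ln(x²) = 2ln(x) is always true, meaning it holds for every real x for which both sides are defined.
Claim: ln(x²) = 2ln(x).
Reasoning: The right side requires x > 0. For x > 0, x² = (e^(ln x))² = e^(2ln x), so ln(x²) = 2ln(x). (For x < 0 the right side is undefined, so those values are outside the claim.)
So the two sides agree for every real x for which both sides are defined.

Conclusion: Yes, this is an identity.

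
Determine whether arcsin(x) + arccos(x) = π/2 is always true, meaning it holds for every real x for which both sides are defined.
Claim: arcsin(x) + arccos(x) = π/2.
Reasoning: Both sides are defined for -1 ≤ x ≤ 1. Let θ = arcsin(x), so sin θ = x and θ ∈ [-π/2, π/2]. Then cos(π/2 - θ) = sin θ = x and π/2 - θ ∈ [0, π], which is exactly the range of arccos, so arccos(x) = π/2 - θ. Adding: arcsin(x) + arccos(x) = θ + (π/2 - θ) = π/2.
So the two sides agree for every real x for which both sides are defined.

Conclusion: Yes, this is an identity.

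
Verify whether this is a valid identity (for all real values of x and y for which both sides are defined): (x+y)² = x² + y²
Claim: (x+y)² = x² + y².
Test a specific point where both sides are defined: x = 1/2, y = -1.
LHS = (x+y)² ≈ 0.2500
RHS = x² + y² ≈ 1.2500
Since 0.2500 ≠ 1.2500, the equation fails at this point, so it cannot hold for all real values of x and y for which both sides are defined.
The correct expansion is (x+y)² = x² + 2xy + y²; the cross term 2xy is missing.

Conclusion: No, this is NOT an identity.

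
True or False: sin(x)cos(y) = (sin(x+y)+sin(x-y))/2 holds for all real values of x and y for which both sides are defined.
True.

Claim: sin(x)cos(y) = (sin(x+y)+sin(x-y))/2.
Reasoning: sin(x+y) = sin(x)cos(y) + cos(x)sin(y) and sin(x-y) = sin(x)cos(y) - cos(x)sin(y). Adding, sin(x+y) + sin(x-y) = 2sin(x)cos(y); divide by 2.
So the two sides agree for all real values of x and y for which both sides are defined.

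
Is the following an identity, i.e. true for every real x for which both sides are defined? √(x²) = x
Claim: √(x²) = x.
Test a specific point where both sides are defined: x = -1.
LHS = √(x²) ≈ 1.0000
RHS = x ≈ -1.0000
Since 1.0000 ≠ -1.0000, the equation fails at this point, so it cannot hold for every real x for which both sides are defined.
√(x²) = |x|, which differs from x whenever x < 0 (both sides are defined for every real x).

Conclusion: No, this is NOT an identity.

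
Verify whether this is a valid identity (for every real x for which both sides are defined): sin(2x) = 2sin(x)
No, this is NOT an identity.

Claim: sin(2x) = 2sin(x).
Test a specific point where both sides are defined: x = -π/2.
LHS = sin(2x) ≈ 0.0000
RHS = 2sin(x) ≈ -2.0000
Since 0.0000 ≠ -2.0000, the equation fails at this point, so it cannot hold for every real x for which both sides are defined.
The correct double-angle formula is sin(2x) = 2sin(x)cos(x).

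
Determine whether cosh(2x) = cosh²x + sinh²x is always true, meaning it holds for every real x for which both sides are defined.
Yes, this is an identity.

Claim: cosh(2x) = cosh²x + sinh²x.
Reasoning: cosh²x = (e^(2x) + 2 + e^(-2x))/4 and sinh²x = (e^(2x) - 2 + e^(-2x))/4. Adding gives (2e^(2x) + 2e^(-2x))/4 = (e^(2x) + e^(-2x))/2 = cosh(2x).
So the two sides agree for every real x for which both sides are defined.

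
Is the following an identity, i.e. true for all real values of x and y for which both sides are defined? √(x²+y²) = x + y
Claim: √(x²+y²) = x + y.
Test a specific point where both sides are defined: x = 1/2, y = 3.
LHS = √(x²+y²) ≈ 3.0414
RHS = x + y ≈ 3.5000
Since 3.0414 ≠ 3.5000, the equation fails at this point, so it cannot hold for all real values of x and y for which both sides are defined.
(x+y)² = x² + 2xy + y², not x² + y², so the square root does not split this way.

Conclusion: No, this is NOT an identity.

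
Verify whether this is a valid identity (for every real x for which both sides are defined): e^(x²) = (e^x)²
Claim: e^(x²) = (e^x)².
Test a specific point where both sides are defined: x = -3.
LHS = e^(x²) ≈ 8103.0839
RHS = (e^x)² ≈ 0.0025
Since 8103.0839 ≠ 0.0025, the equation fails at this point, so it cannot hold for every real x for which both sides are defined.
(e^x)² = e^(2x), and 2x ≠ x² in general.

Conclusion: No, this is NOT an identity.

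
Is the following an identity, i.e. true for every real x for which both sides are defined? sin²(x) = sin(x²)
No, this is NOT an identity.

Claim: sin²(x) = sin(x²).
Test a specific point where both sides are defined: x = -π/4.
LHS = sin²(x) ≈ 0.5000
RHS = sin(x²) ≈ 0.5785
Since 0.5000 ≠ 0.5785, the equation fails at this point, so it cannot hold for every real x for which both sides are defined.
sin²(x) means (sin x)², squaring the output; sin(x²) squares the input. These are different functions.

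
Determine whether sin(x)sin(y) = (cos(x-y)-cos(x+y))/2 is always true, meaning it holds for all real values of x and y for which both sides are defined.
Yes, this is an identity.

Claim: sin(x)sin(y) = (cos(x-y)-cos(x+y))/2.
Reasoning: cos(x-y) = cos(x)cos(y) + sin(x)sin(y) and cos(x+y) = cos(x)cos(y) - sin(x)sin(y). Subtracting, cos(x-y) - cos(x+y) = 2sin(x)sin(y); divide by 2.
So the two sides agree for all real values of x and y for which both sides are defined.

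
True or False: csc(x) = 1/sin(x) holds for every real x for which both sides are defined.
True.

Claim: csc(x) = 1/sin(x).
Reasoning: csc(x) is by definition the reciprocal of sin(x), wherever sin(x) ≠ 0.
So the two sides agree for every real x for which both sides are defined.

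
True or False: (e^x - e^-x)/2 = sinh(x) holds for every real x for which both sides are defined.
True.

Claim: (e^x - e^-x)/2 = sinh(x).
Reasoning: This is exactly the definition of the hyperbolic sine: sinh(x) := (e^x - e^-x)/2.
So the two sides agree for every real x for which both sides are defined.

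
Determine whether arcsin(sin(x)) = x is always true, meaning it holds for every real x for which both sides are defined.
Claim: arcsin(sin(x)) = x.
Test a specific point where both sides are defined: x = 3π/4.
LHS = arcsin(sin(x)) ≈ 0.7854
RHS = x ≈ 2.3562
Since 0.7854 ≠ 2.3562, the equation fails at this point, so it cannot hold for every real x for which both sides are defined.
arcsin only returns values in [-π/2, π/2], so arcsin(sin(x)) = x holds only for x in that interval, not for all real x.

Conclusion: No, this is NOT an identity.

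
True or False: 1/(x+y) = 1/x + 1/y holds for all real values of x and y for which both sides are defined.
False.

Claim: 1/(x+y) = 1/x + 1/y.
Test a specific point where both sides are defined: x = -1, y = 3/2.
LHS = 1/(x+y) ≈ 2.0000
RHS = 1/x + 1/y ≈ -0.3333
Since 2.0000 ≠ -0.3333, the equation fails at this point, so it cannot hold for all real values of x and y for which both sides are defined.
1/x + 1/y = (x+y)/(xy), which is not 1/(x+y).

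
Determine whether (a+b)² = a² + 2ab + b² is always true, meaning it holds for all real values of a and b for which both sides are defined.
Claim: (a+b)² = a² + 2ab + b².
Reasoning: Expand: (a+b)² = (a+b)(a+b) = a·a + a·b + b·a + b·b = a² + 2ab + b².
So the two sides agree for all real values of a and b for which both sides are defined.

Conclusion: Yes, this is an identity.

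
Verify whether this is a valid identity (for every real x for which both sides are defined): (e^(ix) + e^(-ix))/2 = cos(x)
Claim: (e^(ix) + e^(-ix))/2 = cos(x).
Reasoning: By Euler's formula e^(ix) = cos(x) + i·sin(x) and e^(-ix) = cos(x) - i·sin(x). Adding cancels the sine terms: e^(ix) + e^(-ix) = 2cos(x); divide by 2.
So the two sides agree for every real x for which both sides are defined.

Conclusion: Yes, this is an identity.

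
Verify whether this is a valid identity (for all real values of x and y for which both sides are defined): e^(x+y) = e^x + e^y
No, this is NOT an identity.

Claim: e^(x+y) = e^x + e^y.
Test a specific point where both sides are defined: x = 3/2, y = -2.
LHS = e^(x+y) ≈ 0.6065
RHS = e^x + e^y ≈ 4.6170
Since 0.6065 ≠ 4.6170, the equation fails at this point, so it cannot hold for all real values of x and y for which both sides are defined.
The correct rule is e^(x+y) = e^x · e^y (a product, not a sum).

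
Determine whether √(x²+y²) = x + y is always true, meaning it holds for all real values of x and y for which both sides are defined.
Claim: √(x²+y²) = x + y.
Test a specific point where both sides are defined: x = 3, y = 2.
LHS = √(x²+y²) ≈ 3.6056
RHS = x + y ≈ 5.0000
Since 3.6056 ≠ 5.0000, the equation fails at this point, so it cannot hold for all real values of x and y for which both sides are defined.
(x+y)² = x² + 2xy + y², not x² + y², so the square root does not split this way.

Conclusion: No, this is NOT an identity.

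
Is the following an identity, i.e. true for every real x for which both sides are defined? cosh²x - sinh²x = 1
Claim: cosh²x - sinh²x = 1.
Reasoning: With cosh(x) = (e^x + e^-x)/2 and sinh(x) = (e^x - e^-x)/2: cosh²x = (e^(2x) + 2 + e^(-2x))/4 and sinh²x = (e^(2x) - 2 + e^(-2x))/4. Subtracting leaves 4/4 = 1.
So the two sides agree for every real x for which both sides are defined.

Conclusion: Yes, this is an identity.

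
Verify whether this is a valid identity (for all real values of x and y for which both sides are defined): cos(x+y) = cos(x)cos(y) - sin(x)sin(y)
Claim: cos(x+y) = cos(x)cos(y) - sin(x)sin(y).
Reasoning: By Euler's formula e^(i(x+y)) = e^(ix)·e^(iy) = (cos x + i·sin x)(cos y + i·sin y). The real part of the left side is cos(x+y); the real part of the product is cos(x)cos(y) - sin(x)sin(y) (since i·i = -1).
So the two sides agree for all real values of x and y for which both sides are defined.

Conclusion: Yes, this is an identity.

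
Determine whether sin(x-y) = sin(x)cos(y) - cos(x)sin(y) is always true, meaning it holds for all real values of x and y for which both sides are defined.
Yes, this is an identity.

Claim: sin(x-y) = sin(x)cos(y) - cos(x)sin(y).
Reasoning: Replace y by -y in sin(x+y) = sin(x)cos(y) + cos(x)sin(y) and use cos(-y) = cos(y), sin(-y) = -sin(y): sin(x-y) = sin(x)cos(y) - cos(x)sin(y).
So the two sides agree for all real values of x and y for which both sides are defined.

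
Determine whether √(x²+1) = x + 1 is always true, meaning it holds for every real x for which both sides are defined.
No, this is NOT an identity.

Claim: √(x²+1) = x + 1.
Test a specific point where both sides are defined: x = 2.
LHS = √(x²+1) ≈ 2.2361
RHS = x + 1 ≈ 3.0000
Since 2.2361 ≠ 3.0000, the equation fails at this point, so it cannot hold for every real x for which both sides are defined.
(x+1)² = x² + 2x + 1 ≠ x² + 1 unless x = 0.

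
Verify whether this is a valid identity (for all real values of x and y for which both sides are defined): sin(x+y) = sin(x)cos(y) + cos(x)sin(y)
Claim: sin(x+y) = sin(x)cos(y) + cos(x)sin(y).
Reasoning: By Euler's formula e^(i(x+y)) = e^(ix)·e^(iy) = (cos x + i·sin x)(cos y + i·sin y). The imaginary part of the left side is sin(x+y); the imaginary part of the product is sin(x)cos(y) + cos(x)sin(y).
So the two sides agree for all real values of x and y for which both sides are defined.

Conclusion: Yes, this is an identity.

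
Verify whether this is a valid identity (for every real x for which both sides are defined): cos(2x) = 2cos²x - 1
Claim: cos(2x) = 2cos²x - 1.
Reasoning: cos(2x) = cos²x - sin²x. Replace sin²x by 1 - cos²x: cos²x - (1 - cos²x) = 2cos²x - 1.
So the two sides agree for every real x for which both sides are defined.

Conclusion: Yes, this is an identity.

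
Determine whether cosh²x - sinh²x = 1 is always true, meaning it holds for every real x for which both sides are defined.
Claim: cosh²x - sinh²x = 1.
Reasoning: With cosh(x) = (e^x + e^-x)/2 and sinh(x) = (e^x - e^-x)/2: cosh²x = (e^(2x) + 2 + e^(-2x))/4 and sinh²x = (e^(2x) - 2 + e^(-2x))/4. Subtracting leaves 4/4 = 1.
So the two sides agree for every real x for which both sides are defined.

Conclusion: Yes, this is an identity.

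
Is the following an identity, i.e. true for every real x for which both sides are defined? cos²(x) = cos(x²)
Claim: cos²(x) = cos(x²).
Test a specific point where both sides are defined: x = π/6.
LHS = cos²(x) ≈ 0.7500
RHS = cos(x²) ≈ 0.9627
Since 0.7500 ≠ 0.9627, the equation fails at this point, so it cannot hold for every real x for which both sides are defined.
cos²(x) means (cos x)², squaring the output; cos(x²) squares the input. These are different functions.

Conclusion: No, this is NOT an identity.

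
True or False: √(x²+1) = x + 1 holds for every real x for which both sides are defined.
Claim: √(x²+1) = x + 1.
Test a specific point where both sides are defined: x = 3.
LHS = √(x²+1) ≈ 3.1623
RHS = x + 1 ≈ 4.0000
Since 3.1623 ≠ 4.0000, the equation fails at this point, so it cannot hold for every real x for which both sides are defined.
(x+1)² = x² + 2x + 1 ≠ x² + 1 unless x = 0.

Conclusion: False.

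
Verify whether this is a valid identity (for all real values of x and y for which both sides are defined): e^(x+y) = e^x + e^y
Claim: e^(x+y) = e^x + e^y.
Test a specific point where both sides are defined: x = -1, y = -1.
LHS = e^(x+y) ≈ 0.1353
RHS = e^x + e^y ≈ 0.7358
Since 0.1353 ≠ 0.7358, the equation fails at this point, so it cannot hold for all real values of x and y for which both sides are defined.
The correct rule is e^(x+y) = e^x · e^y (a product, not a sum).

Conclusion: No, this is NOT an identity.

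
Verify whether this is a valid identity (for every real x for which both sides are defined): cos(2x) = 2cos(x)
No, this is NOT an identity.

Claim: cos(2x) = 2cos(x).
Test a specific point where both sides are defined: x = 2π/3.
LHS = cos(2x) ≈ -0.5000
RHS = 2cos(x) ≈ -1.0000
Since -0.5000 ≠ -1.0000, the equation fails at this point, so it cannot hold for every real x for which both sides are defined.
The correct double-angle formula is cos(2x) = cos²x - sin²x.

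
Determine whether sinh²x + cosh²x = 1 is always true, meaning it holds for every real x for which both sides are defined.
No, this is NOT an identity.

Claim: sinh²x + cosh²x = 1.
Test a specific point where both sides are defined: x = 3/2.
LHS = sinh²x + cosh²x ≈ 10.0677
RHS = 1 ≈ 1.0000
Since 10.0677 ≠ 1.0000, the equation fails at this point, so it cannot hold for every real x for which both sides are defined.
The correct hyperbolic identity is cosh²x - sinh²x = 1 (a difference); the sum sinh²x + cosh²x equals cosh(2x).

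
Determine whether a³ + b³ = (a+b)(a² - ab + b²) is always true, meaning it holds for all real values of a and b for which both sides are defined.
Claim: a³ + b³ = (a+b)(a² - ab + b²).
Reasoning: Expand the right side: (a+b)(a² - ab + b²) = a³ - a²b + ab² + a²b - ab² + b³ = a³ + b³ (the middle terms cancel in pairs).
So the two sides agree for all real values of a and b for which both sides are defined.

Conclusion: Yes, this is an identity.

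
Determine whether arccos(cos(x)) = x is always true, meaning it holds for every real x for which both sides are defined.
Claim: arccos(cos(x)) = x.
Test a specific point where both sides are defined: x = -π/2.
LHS = arccos(cos(x)) ≈ 1.5708
RHS = x ≈ -1.5708
Since 1.5708 ≠ -1.5708, the equation fails at this point, so it cannot hold for every real x for which both sides are defined.
arccos only returns values in [0, π], so arccos(cos(x)) = x holds only for x in that interval, not for all real x.

Conclusion: No, this is NOT an identity.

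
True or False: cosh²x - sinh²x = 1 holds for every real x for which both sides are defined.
Claim: cosh²x - sinh²x = 1.
Reasoning: With cosh(x) = (e^x + e^-x)/2 and sinh(x) = (e^x - e^-x)/2: cosh²x = (e^(2x) + 2 + e^(-2x))/4 and sinh²x = (e^(2x) - 2 + e^(-2x))/4. Subtracting leaves 4/4 = 1.
So the two sides agree for every real x for which both sides are defined.

Conclusion: True.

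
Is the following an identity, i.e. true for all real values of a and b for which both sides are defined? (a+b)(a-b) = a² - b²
Yes, this is an identity.

Claim: (a+b)(a-b) = a² - b².
Reasoning: Expand: (a+b)(a-b) = a² - ab + ba - b² = a² - b² (the cross terms cancel).
So the two sides agree for all real values of a and b for which both sides are defined.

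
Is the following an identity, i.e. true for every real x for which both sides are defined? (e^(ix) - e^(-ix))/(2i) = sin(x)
Yes, this is an identity.

Claim: (e^(ix) - e^(-ix))/(2i) = sin(x).
Reasoning: By Euler's formula e^(ix) = cos(x) + i·sin(x) and e^(-ix) = cos(x) - i·sin(x). Subtracting cancels the cosine terms: e^(ix) - e^(-ix) = 2i·sin(x); divide by 2i.
So the two sides agree for every real x for which both sides are defined.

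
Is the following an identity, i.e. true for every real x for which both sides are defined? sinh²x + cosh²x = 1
No, this is NOT an identity.

Claim: sinh²x + cosh²x = 1.
Test a specific point where both sides are defined: x = 4.
LHS = sinh²x + cosh²x ≈ 1490.4792
RHS = 1 ≈ 1.0000
Since 1490.4792 ≠ 1.0000, the equation fails at this point, so it cannot hold for every real x for which both sides are defined.
The correct hyperbolic identity is cosh²x - sinh²x = 1 (a difference); the sum sinh²x + cosh²x equals cosh(2x).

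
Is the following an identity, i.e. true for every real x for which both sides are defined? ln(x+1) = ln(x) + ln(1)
Claim: ln(x+1) = ln(x) + ln(1).
Test a specific point where both sides are defined: x = 3.
LHS = ln(x+1) ≈ 1.3863
RHS = ln(x) + ln(1) ≈ 1.0986
Since 1.3863 ≠ 1.0986, the equation fails at this point, so it cannot hold for every real x for which both sides are defined.
ln(1) = 0, so the right side is just ln(x), which differs from ln(x+1).

Conclusion: No, this is NOT an identity.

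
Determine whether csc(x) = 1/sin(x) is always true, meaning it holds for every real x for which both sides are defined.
Claim: csc(x) = 1/sin(x).
Reasoning: csc(x) is by definition the reciprocal of sin(x), wherever sin(x) ≠ 0.
So the two sides agree for every real x for which both sides are defined.

Conclusion: Yes, this is an identity.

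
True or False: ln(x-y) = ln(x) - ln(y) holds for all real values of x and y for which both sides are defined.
False.

Claim: ln(x-y) = ln(x) - ln(y).
Test a specific point where both sides are defined: x = 5, y = 2.
LHS = ln(x-y) ≈ 1.0986
RHS = ln(x) - ln(y) ≈ 0.9163
Since 1.0986 ≠ 0.9163, the equation fails at this point, so it cannot hold for all real values of x and y for which both sides are defined.
ln(x) - ln(y) = ln(x/y), not ln(x-y).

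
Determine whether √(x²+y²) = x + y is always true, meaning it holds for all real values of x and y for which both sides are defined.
Claim: √(x²+y²) = x + y.
Test a specific point where both sides are defined: x = 4, y = -2.
LHS = √(x²+y²) ≈ 4.4721
RHS = x + y ≈ 2.0000
Since 4.4721 ≠ 2.0000, the equation fails at this point, so it cannot hold for all real values of x and y for which both sides are defined.
(x+y)² = x² + 2xy + y², not x² + y², so the square root does not split this way.

Conclusion: No, this is NOT an identity.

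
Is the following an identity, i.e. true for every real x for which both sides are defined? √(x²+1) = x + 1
No, this is NOT an identity.

Claim: √(x²+1) = x + 1.
Test a specific point where both sides are defined: x = 4.
LHS = √(x²+1) ≈ 4.1231
RHS = x + 1 ≈ 5.0000
Since 4.1231 ≠ 5.0000, the equation fails at this point, so it cannot hold for every real x for which both sides are defined.
(x+1)² = x² + 2x + 1 ≠ x² + 1 unless x = 0.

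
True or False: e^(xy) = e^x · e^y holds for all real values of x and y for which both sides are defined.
Claim: e^(xy) = e^x · e^y.
Test a specific point where both sides are defined: x = -3, y = -3.
LHS = e^(xy) ≈ 8103.0839
RHS = e^x · e^y ≈ 0.0025
Since 8103.0839 ≠ 0.0025, the equation fails at this point, so it cannot hold for all real values of x and y for which both sides are defined.
e^x · e^y = e^(x+y), not e^(xy).

Conclusion: False.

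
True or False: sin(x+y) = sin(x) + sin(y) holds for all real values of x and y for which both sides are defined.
False.

Claim: sin(x+y) = sin(x) + sin(y).
Test a specific point where both sides are defined: x = -π/4, y = 3π/4.
LHS = sin(x+y) ≈ 1.0000
RHS = sin(x) + sin(y) ≈ 0.0000
Since 1.0000 ≠ 0.0000, the equation fails at this point, so it cannot hold for all real values of x and y for which both sides are defined.
The correct expansion is sin(x+y) = sin(x)cos(y) + cos(x)sin(y); sine is not additive.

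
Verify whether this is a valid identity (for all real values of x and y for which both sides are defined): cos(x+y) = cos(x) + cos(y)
Claim: cos(x+y) = cos(x) + cos(y).
Test a specific point where both sides are defined: x = -π/6, y = π/2.
LHS = cos(x+y) ≈ 0.5000
RHS = cos(x) + cos(y) ≈ 0.8660
Since 0.5000 ≠ 0.8660, the equation fails at this point, so it cannot hold for all real values of x and y for which both sides are defined.
The correct expansion is cos(x+y) = cos(x)cos(y) - sin(x)sin(y); cosine is not additive.

Conclusion: No, this is NOT an identity.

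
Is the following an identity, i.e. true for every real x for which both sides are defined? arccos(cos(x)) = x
Claim: arccos(cos(x)) = x.
Test a specific point where both sides are defined: x = -π/2.
LHS = arccos(cos(x)) ≈ 1.5708
RHS = x ≈ -1.5708
Since 1.5708 ≠ -1.5708, the equation fails at this point, so it cannot hold for every real x for which both sides are defined.
arccos only returns values in [0, π], so arccos(cos(x)) = x holds only for x in that interval, not for all real x.

Conclusion: No, this is NOT an identity.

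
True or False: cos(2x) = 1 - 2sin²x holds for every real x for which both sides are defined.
Claim: cos(2x) = 1 - 2sin²x.
Reasoning: cos(2x) = cos²x - sin²x. Replace cos²x by 1 - sin²x: (1 - sin²x) - sin²x = 1 - 2sin²x.
So the two sides agree for every real x for which both sides are defined.

Conclusion: True.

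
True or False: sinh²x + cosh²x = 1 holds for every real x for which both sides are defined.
False.

Claim: sinh²x + cosh²x = 1.
Test a specific point where both sides are defined: x = -3.
LHS = sinh²x + cosh²x ≈ 201.7156
RHS = 1 ≈ 1.0000
Since 201.7156 ≠ 1.0000, the equation fails at this point, so it cannot hold for every real x for which both sides are defined.
The correct hyperbolic identity is cosh²x - sinh²x = 1 (a difference); the sum sinh²x + cosh²x equals cosh(2x).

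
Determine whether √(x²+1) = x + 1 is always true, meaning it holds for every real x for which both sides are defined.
No, this is NOT an identity.

Claim: √(x²+1) = x + 1.
Test a specific point where both sides are defined: x = 1/2.
LHS = √(x²+1) ≈ 1.1180
RHS = x + 1 ≈ 1.5000
Since 1.1180 ≠ 1.5000, the equation fails at this point, so it cannot hold for every real x for which both sides are defined.
(x+1)² = x² + 2x + 1 ≠ x² + 1 unless x = 0.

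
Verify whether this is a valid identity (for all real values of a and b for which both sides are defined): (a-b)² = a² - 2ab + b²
Claim: (a-b)² = a² - 2ab + b².
Reasoning: Expand: (a-b)² = (a-b)(a-b) = a·a - a·b - b·a + b·b = a² - 2ab + b².
So the two sides agree for all real values of a and b for which both sides are defined.

Conclusion: Yes, this is an identity.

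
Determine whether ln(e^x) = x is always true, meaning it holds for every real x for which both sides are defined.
Claim: ln(e^x) = x.
Reasoning: ln is the inverse of the exponential: ln(e^x) asks for the exponent p with e^p = e^x, and since e^p is one-to-one that exponent is p = x.
So the two sides agree for every real x for which both sides are defined.

Conclusion: Yes, this is an identity.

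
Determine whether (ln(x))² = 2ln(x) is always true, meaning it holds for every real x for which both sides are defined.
Claim: (ln(x))² = 2ln(x).
Test a specific point where both sides are defined: x = 3.
LHS = (ln(x))² ≈ 1.2069
RHS = 2ln(x) ≈ 2.1972
Since 1.2069 ≠ 2.1972, the equation fails at this point, so it cannot hold for every real x for which both sides are defined.
2ln(x) equals ln(x²), which is not the same as (ln x)².

Conclusion: No, this is NOT an identity.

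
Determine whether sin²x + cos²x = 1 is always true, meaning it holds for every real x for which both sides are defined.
Yes, this is an identity.

Claim: sin²x + cos²x = 1.
Reasoning: The point (cos x, sin x) lies on the unit circle X² + Y² = 1, so cos²x + sin²x = 1 for every real x.
So the two sides agree for every real x for which both sides are defined.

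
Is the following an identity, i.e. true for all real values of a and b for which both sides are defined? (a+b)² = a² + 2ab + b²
Yes, this is an identity.

Claim: (a+b)² = a² + 2ab + b².
Reasoning: Expand: (a+b)² = (a+b)(a+b) = a·a + a·b + b·a + b·b = a² + 2ab + b².
So the two sides agree for all real values of a and b for which both sides are defined.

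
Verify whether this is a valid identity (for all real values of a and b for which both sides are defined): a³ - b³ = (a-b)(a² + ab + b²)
Yes, this is an identity.

Claim: a³ - b³ = (a-b)(a² + ab + b²).
Reasoning: Expand the right side: (a-b)(a² + ab + b²) = a³ + a²b + ab² - a²b - ab² - b³ = a³ - b³ (the middle terms cancel in pairs).
So the two sides agree for all real values of a and b for which both sides are defined.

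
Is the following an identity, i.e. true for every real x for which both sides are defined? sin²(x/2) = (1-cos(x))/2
Claim: sin²(x/2) = (1-cos(x))/2.
Reasoning: Use cos(2θ) = 1 - 2sin²θ with θ = x/2: cos(x) = 1 - 2sin²(x/2). Solving for sin²(x/2) gives (1 - cos(x))/2.
So the two sides agree for every real x for which both sides are defined.

Conclusion: Yes, this is an identity.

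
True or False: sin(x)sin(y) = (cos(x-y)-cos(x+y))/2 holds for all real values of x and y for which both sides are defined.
True.

Claim: sin(x)sin(y) = (cos(x-y)-cos(x+y))/2.
Reasoning: cos(x-y) = cos(x)cos(y) + sin(x)sin(y) and cos(x+y) = cos(x)cos(y) - sin(x)sin(y). Subtracting, cos(x-y) - cos(x+y) = 2sin(x)sin(y); divide by 2.
So the two sides agree for all real values of x and y for which both sides are defined.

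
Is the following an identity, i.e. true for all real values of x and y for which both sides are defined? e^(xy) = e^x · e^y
No, this is NOT an identity.

Claim: e^(xy) = e^x · e^y.
Test a specific point where both sides are defined: x = -3, y = -2.
LHS = e^(xy) ≈ 403.4288
RHS = e^x · e^y ≈ 0.0067
Since 403.4288 ≠ 0.0067, the equation fails at this point, so it cannot hold for all real values of x and y for which both sides are defined.
e^x · e^y = e^(x+y), not e^(xy).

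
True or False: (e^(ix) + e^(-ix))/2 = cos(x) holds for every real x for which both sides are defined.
True.

Claim: (e^(ix) + e^(-ix))/2 = cos(x).
Reasoning: By Euler's formula e^(ix) = cos(x) + i·sin(x) and e^(-ix) = cos(x) - i·sin(x). Adding cancels the sine terms: e^(ix) + e^(-ix) = 2cos(x); divide by 2.
So the two sides agree for every real x for which both sides are defined.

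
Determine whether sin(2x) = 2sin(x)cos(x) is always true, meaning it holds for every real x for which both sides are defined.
Yes, this is an identity.

Claim: sin(2x) = 2sin(x)cos(x).
Reasoning: Put y = x in the addition formula sin(x+y) = sin(x)cos(y) + cos(x)sin(y): sin(2x) = sin(x)cos(x) + cos(x)sin(x) = 2sin(x)cos(x).
So the two sides agree for every real x for which both sides are defined.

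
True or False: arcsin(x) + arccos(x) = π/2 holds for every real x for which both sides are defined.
Claim: arcsin(x) + arccos(x) = π/2.
Reasoning: Both sides are defined for -1 ≤ x ≤ 1. Let θ = arcsin(x), so sin θ = x and θ ∈ [-π/2, π/2]. Then cos(π/2 - θ) = sin θ = x and π/2 - θ ∈ [0, π], which is exactly the range of arccos, so arccos(x) = π/2 - θ. Adding: arcsin(x) + arccos(x) = θ + (π/2 - θ) = π/2.
So the two sides agree for every real x for which both sides are defined.

Conclusion: True.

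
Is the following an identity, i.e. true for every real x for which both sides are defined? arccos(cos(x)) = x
Claim: arccos(cos(x)) = x.
Test a specific point where both sides are defined: x = -π/3.
LHS = arccos(cos(x)) ≈ 1.0472
RHS = x ≈ -1.0472
Since 1.0472 ≠ -1.0472, the equation fails at this point, so it cannot hold for every real x for which both sides are defined.
arccos only returns values in [0, π], so arccos(cos(x)) = x holds only for x in that interval, not for all real x.

Conclusion: No, this is NOT an identity.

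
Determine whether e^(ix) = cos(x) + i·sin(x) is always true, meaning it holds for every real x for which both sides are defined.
Claim: e^(ix) = cos(x) + i·sin(x).
Reasoning: Euler's formula. Expand e^(ix) = Σ (ix)^k / k!. Since i² = -1, the even-k terms are Σ (-1)^m x^(2m)/(2m)! = cos(x) and the odd-k terms are i · Σ (-1)^m x^(2m+1)/(2m+1)! = i·sin(x).
So the two sides agree for every real x for which both sides are defined.

Conclusion: Yes, this is an identity.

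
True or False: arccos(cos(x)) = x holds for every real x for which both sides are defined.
False.

Claim: arccos(cos(x)) = x.
Test a specific point where both sides are defined: x = -π/3.
LHS = arccos(cos(x)) ≈ 1.0472
RHS = x ≈ -1.0472
Since 1.0472 ≠ -1.0472, the equation fails at this point, so it cannot hold for every real x for which both sides are defined.
arccos only returns values in [0, π], so arccos(cos(x)) = x holds only for x in that interval, not for all real x.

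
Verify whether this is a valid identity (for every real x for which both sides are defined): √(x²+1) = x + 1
No, this is NOT an identity.

Claim: √(x²+1) = x + 1.
Test a specific point where both sides are defined: x = 5.
LHS = √(x²+1) ≈ 5.0990
RHS = x + 1 ≈ 6.0000
Since 5.0990 ≠ 6.0000, the equation fails at this point, so it cannot hold for every real x for which both sides are defined.
(x+1)² = x² + 2x + 1 ≠ x² + 1 unless x = 0.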